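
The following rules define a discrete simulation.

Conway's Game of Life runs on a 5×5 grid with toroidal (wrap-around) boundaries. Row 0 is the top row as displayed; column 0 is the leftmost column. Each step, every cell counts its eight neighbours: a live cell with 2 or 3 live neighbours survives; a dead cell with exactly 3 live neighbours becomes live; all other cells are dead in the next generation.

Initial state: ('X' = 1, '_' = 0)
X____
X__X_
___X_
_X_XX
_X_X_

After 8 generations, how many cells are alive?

12

[0] X____
X__X_
___X_
_X_XX
_X_X_
[1] XXX__
_____
X__X_
X__XX
_X_X_
[2] XXX__
X_X_X
X__X_
XX_X_
___X_
[3] X_X__
__X__
___X_
XX_X_
___X_
[4] _XXX_
_XXX_
_X_XX
___X_
X__X_
[5] X____
_____
XX__X
X__X_
_X_X_
[6] _____
_X__X
XX__X
___X_
XXX__
[7] __X__
_X__X
_XXXX
___X_
_XX__
[8] X_XX_
_X__X
_X__X
X___X
_XXX_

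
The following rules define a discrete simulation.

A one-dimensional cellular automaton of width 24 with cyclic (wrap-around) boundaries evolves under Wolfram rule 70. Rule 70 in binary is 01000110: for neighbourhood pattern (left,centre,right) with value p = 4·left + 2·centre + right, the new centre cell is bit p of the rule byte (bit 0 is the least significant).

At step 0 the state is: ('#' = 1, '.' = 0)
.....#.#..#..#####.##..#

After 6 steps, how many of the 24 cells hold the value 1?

12

0) .....#.#..#..#####.##..#
1) ....##.#.##.#....#..#.##
2) ...#.#.#..#.#...##.##..#
3) ..##.#.#.##.#..#.#..#.##
4) .#.#.#.#..#.#.##.#.##..#
5) .#.#.#.#.##.#..#.#..#.##
6) .#.#.#.#..#.#.##.#.##..#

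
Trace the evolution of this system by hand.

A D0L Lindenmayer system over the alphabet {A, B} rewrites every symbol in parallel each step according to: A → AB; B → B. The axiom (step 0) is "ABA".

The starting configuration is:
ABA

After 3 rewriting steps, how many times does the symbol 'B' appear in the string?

t=0: ABA
t=1: ABBAB
t=2: ABBBABB
t=3: ABBBBABBB

7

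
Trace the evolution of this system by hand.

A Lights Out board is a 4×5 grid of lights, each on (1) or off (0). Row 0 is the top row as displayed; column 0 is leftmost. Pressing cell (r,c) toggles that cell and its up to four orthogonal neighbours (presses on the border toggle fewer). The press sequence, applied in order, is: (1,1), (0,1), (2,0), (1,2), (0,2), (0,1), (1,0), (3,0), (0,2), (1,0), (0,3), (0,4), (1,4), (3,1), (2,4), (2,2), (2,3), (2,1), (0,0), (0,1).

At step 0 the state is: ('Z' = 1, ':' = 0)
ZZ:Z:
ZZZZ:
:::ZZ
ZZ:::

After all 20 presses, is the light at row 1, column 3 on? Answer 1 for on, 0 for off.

k=0  ZZ:Z:
ZZZZ:
:::ZZ
ZZ:::
k=1  Z::Z:
:::Z:
:Z:ZZ
ZZ:::
k=2  :ZZZ:
:Z:Z:
:Z:ZZ
ZZ:::
k=3  :ZZZ:
ZZ:Z:
Z::ZZ
:Z:::
k=4  :Z:Z:
Z:Z::
Z:ZZZ
:Z:::
k=5  ::Z::
Z::::
Z:ZZZ
:Z:::
k=6  ZZ:::
ZZ:::
Z:ZZZ
:Z:::
k=7  :Z:::
:::::
::ZZZ
:Z:::
k=8  :Z:::
:::::
Z:ZZZ
Z::::
k=9  ::ZZ:
::Z::
Z:ZZZ
Z::::
k=10  Z:ZZ:
ZZZ::
::ZZZ
Z::::
k=11  Z:::Z
ZZZZ:
::ZZZ
Z::::
k=12  Z::Z:
ZZZZZ
::ZZZ
Z::::
k=13  Z::ZZ
ZZZ::
::ZZ:
Z::::
k=14  Z::ZZ
ZZZ::
:ZZZ:
:ZZ::
k=15  Z::ZZ
ZZZ:Z
:ZZ:Z
:ZZ:Z
k=16  Z::ZZ
ZZ::Z
:::ZZ
:Z::Z
k=17  Z::ZZ
ZZ:ZZ
::Z::
:Z:ZZ
k=18  Z::ZZ
Z::ZZ
ZZ:::
:::ZZ
k=19  :Z:ZZ
:::ZZ
ZZ:::
:::ZZ
k=20  Z:ZZZ
:Z:ZZ
ZZ:::
:::ZZ

1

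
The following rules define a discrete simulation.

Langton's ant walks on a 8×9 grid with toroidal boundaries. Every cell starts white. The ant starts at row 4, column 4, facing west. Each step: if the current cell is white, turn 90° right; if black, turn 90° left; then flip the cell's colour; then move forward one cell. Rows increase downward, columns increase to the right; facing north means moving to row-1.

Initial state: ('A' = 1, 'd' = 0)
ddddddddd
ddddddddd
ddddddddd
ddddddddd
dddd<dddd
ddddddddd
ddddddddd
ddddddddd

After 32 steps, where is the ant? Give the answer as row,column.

6,6

t=0: ddddddddd
ddddddddd
ddddddddd
ddddddddd
dddd<dddd
ddddddddd
ddddddddd
ddddddddd
t=1: ddddddddd
ddddddddd
ddddddddd
dddd^dddd
ddddAdddd
ddddddddd
ddddddddd
ddddddddd
t=2: ddddddddd
ddddddddd
ddddddddd
ddddA>ddd
ddddAdddd
ddddddddd
ddddddddd
ddddddddd
t=3: ddddddddd
ddddddddd
ddddddddd
ddddAAddd
ddddAvddd
ddddddddd
ddddddddd
ddddddddd
t=4: ddddddddd
ddddddddd
ddddddddd
ddddAAddd
dddd<Addd
ddddddddd
ddddddddd
ddddddddd
t=5: ddddddddd
ddddddddd
ddddddddd
ddddAAddd
dddddAddd
ddddvdddd
ddddddddd
ddddddddd
t=6: ddddddddd
ddddddddd
ddddddddd
ddddAAddd
dddddAddd
ddd<Adddd
ddddddddd
ddddddddd
t=7: ddddddddd
ddddddddd
ddddddddd
ddddAAddd
ddd^dAddd
dddAAdddd
ddddddddd
ddddddddd
t=8: ddddddddd
ddddddddd
ddddddddd
ddddAAddd
dddA>Addd
dddAAdddd
ddddddddd
ddddddddd
t=9: ddddddddd
ddddddddd
ddddddddd
ddddAAddd
dddAAAddd
dddAvdddd
ddddddddd
ddddddddd
t=10: ddddddddd
ddddddddd
ddddddddd
ddddAAddd
dddAAAddd
dddAd>ddd
ddddddddd
ddddddddd
t=11: ddddddddd
ddddddddd
ddddddddd
ddddAAddd
dddAAAddd
dddAdAddd
dddddvddd
ddddddddd
t=12: ddddddddd
ddddddddd
ddddddddd
ddddAAddd
dddAAAddd
dddAdAddd
dddd<Addd
ddddddddd
t=13: ddddddddd
ddddddddd
ddddddddd
ddddAAddd
dddAAAddd
dddA^Addd
ddddAAddd
ddddddddd
t=14: ddddddddd
ddddddddd
ddddddddd
ddddAAddd
dddAAAddd
dddAA>ddd
ddddAAddd
ddddddddd
t=15: ddddddddd
ddddddddd
ddddddddd
ddddAAddd
dddAA^ddd
dddAAdddd
ddddAAddd
ddddddddd
t=16: ddddddddd
ddddddddd
ddddddddd
ddddAAddd
dddA<dddd
dddAAdddd
ddddAAddd
ddddddddd
t=17: ddddddddd
ddddddddd
ddddddddd
ddddAAddd
dddAddddd
dddAvdddd
ddddAAddd
ddddddddd
t=18: ddddddddd
ddddddddd
ddddddddd
ddddAAddd
dddAddddd
dddAd>ddd
ddddAAddd
ddddddddd
t=19: ddddddddd
ddddddddd
ddddddddd
ddddAAddd
dddAddddd
dddAdAddd
ddddAvddd
ddddddddd
t=20: ddddddddd
ddddddddd
ddddddddd
ddddAAddd
dddAddddd
dddAdAddd
ddddAd>dd
ddddddddd
t=21: ddddddddd
ddddddddd
ddddddddd
ddddAAddd
dddAddddd
dddAdAddd
ddddAdAdd
ddddddvdd
t=22: ddddddddd
ddddddddd
ddddddddd
ddddAAddd
dddAddddd
dddAdAddd
ddddAdAdd
ddddd<Add
t=23: ddddddddd
ddddddddd
ddddddddd
ddddAAddd
dddAddddd
dddAdAddd
ddddA^Add
dddddAAdd
t=24: ddddddddd
ddddddddd
ddddddddd
ddddAAddd
dddAddddd
dddAdAddd
ddddAA>dd
dddddAAdd
t=25: ddddddddd
ddddddddd
ddddddddd
ddddAAddd
dddAddddd
dddAdA^dd
ddddAAddd
dddddAAdd
t=26: ddddddddd
ddddddddd
ddddddddd
ddddAAddd
dddAddddd
dddAdAA>d
ddddAAddd
dddddAAdd
t=27: ddddddddd
ddddddddd
ddddddddd
ddddAAddd
dddAddddd
dddAdAAAd
ddddAAdvd
dddddAAdd
t=28: ddddddddd
ddddddddd
ddddddddd
ddddAAddd
dddAddddd
dddAdAAAd
ddddAA<Ad
dddddAAdd
t=29: ddddddddd
ddddddddd
ddddddddd
ddddAAddd
dddAddddd
dddAdA^Ad
ddddAAAAd
dddddAAdd
t=30: ddddddddd
ddddddddd
ddddddddd
ddddAAddd
dddAddddd
dddAd<dAd
ddddAAAAd
dddddAAdd
t=31: ddddddddd
ddddddddd
ddddddddd
ddddAAddd
dddAddddd
dddAdddAd
ddddAvAAd
dddddAAdd
t=32: ddddddddd
ddddddddd
ddddddddd
ddddAAddd
dddAddddd
dddAdddAd
ddddAd>Ad
dddddAAdd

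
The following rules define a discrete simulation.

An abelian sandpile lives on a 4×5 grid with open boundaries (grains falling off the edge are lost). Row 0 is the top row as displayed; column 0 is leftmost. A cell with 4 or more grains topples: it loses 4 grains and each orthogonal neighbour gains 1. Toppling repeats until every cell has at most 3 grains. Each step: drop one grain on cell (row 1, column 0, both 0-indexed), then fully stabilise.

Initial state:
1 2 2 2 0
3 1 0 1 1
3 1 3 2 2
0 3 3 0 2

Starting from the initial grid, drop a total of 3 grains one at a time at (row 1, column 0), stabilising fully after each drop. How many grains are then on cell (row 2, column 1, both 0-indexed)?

0) 1 2 2 2 0
3 1 0 1 1
3 1 3 2 2
0 3 3 0 2
1) 2 2 2 2 0
1 2 0 1 1
0 2 3 2 2
1 3 3 0 2
2) 2 2 2 2 0
2 2 0 1 1
0 2 3 2 2
1 3 3 0 2
3) 2 2 2 2 0
3 2 0 1 1
0 2 3 2 2
1 3 3 0 2

2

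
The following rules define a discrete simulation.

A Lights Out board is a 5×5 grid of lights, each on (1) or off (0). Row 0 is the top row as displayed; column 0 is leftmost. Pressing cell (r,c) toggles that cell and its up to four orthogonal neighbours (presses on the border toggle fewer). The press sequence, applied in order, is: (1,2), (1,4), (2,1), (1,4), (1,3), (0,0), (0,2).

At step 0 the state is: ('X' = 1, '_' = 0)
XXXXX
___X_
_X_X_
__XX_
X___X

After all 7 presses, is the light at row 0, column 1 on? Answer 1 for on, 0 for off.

1

0) XXXXX
___X_
_X_X_
__XX_
X___X
1) XX_XX
_XX__
_XXX_
__XX_
X___X
2) XX_X_
_XXXX
_XXXX
__XX_
X___X
3) XX_X_
__XXX
X__XX
_XXX_
X___X
4) XX_XX
__X__
X__X_
_XXX_
X___X
5) XX__X
___XX
X____
_XXX_
X___X
6) ____X
X__XX
X____
_XXX_
X___X
7) _XXXX
X_XXX
X____
_XXX_
X___X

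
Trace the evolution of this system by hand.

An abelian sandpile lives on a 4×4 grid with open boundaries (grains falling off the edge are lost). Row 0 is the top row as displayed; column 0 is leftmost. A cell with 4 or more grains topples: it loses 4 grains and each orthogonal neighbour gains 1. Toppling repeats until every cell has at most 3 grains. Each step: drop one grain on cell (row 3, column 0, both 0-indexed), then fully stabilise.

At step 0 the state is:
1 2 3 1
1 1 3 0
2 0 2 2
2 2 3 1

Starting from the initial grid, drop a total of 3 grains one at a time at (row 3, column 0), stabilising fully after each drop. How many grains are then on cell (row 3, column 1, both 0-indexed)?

step 0: 1 2 3 1
1 1 3 0
2 0 2 2
2 2 3 1
step 1: 1 2 3 1
1 1 3 0
2 0 2 2
3 2 3 1
step 2: 1 2 3 1
1 1 3 0
3 0 2 2
0 3 3 1
step 3: 1 2 3 1
1 1 3 0
3 0 2 2
1 3 3 1

3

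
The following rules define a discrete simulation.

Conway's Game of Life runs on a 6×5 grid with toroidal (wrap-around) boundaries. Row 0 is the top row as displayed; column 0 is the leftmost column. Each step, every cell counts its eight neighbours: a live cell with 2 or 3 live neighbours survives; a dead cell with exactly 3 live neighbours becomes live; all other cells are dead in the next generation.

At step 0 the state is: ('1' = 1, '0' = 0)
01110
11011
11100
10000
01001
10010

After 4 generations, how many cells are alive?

t=0: 01110
11011
11100
10000
01001
10010
t=1: 00000
00000
00110
00101
01001
10010
t=2: 00000
00000
00110
11101
01101
10001
t=3: 00000
00000
10111
00001
00100
11011
t=4: 10001
00011
10011
11101
01100
11111

18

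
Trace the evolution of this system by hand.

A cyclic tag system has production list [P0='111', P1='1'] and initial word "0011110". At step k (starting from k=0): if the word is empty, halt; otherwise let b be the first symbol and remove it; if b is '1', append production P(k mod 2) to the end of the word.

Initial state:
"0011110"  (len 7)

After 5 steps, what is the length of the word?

9

[0] "0011110"  (len 7)
[1] "011110"  (len 6)
[2] "11110"  (len 5)
[3] "1110111"  (len 7)
[4] "1101111"  (len 7)
[5] "101111111"  (len 9)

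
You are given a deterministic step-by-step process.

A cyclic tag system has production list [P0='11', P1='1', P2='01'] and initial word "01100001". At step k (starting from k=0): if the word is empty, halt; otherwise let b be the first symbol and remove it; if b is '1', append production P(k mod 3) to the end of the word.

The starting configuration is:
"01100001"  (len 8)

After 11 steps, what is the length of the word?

4

0) "01100001"  (len 8)
1) "1100001"  (len 7)
2) "1000011"  (len 7)
3) "00001101"  (len 8)
4) "0001101"  (len 7)
5) "001101"  (len 6)
6) "01101"  (len 5)
7) "1101"  (len 4)
8) "1011"  (len 4)
9) "01101"  (len 5)
10) "1101"  (len 4)
11) "1011"  (len 4)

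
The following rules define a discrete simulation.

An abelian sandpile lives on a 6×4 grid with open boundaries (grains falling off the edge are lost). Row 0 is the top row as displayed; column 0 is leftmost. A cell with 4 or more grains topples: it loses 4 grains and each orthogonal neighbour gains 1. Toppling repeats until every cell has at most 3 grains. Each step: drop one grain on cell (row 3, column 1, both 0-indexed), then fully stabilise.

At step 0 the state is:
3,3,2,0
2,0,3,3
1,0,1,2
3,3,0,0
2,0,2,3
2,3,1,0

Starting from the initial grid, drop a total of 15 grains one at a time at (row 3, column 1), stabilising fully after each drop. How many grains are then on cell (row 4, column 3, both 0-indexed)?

step 0: 3,3,2,0
2,0,3,3
1,0,1,2
3,3,0,0
2,0,2,3
2,3,1,0
step 1: 3,3,2,0
2,0,3,3
2,1,1,2
0,1,1,0
3,1,2,3
2,3,1,0
step 2: 3,3,2,0
2,0,3,3
2,1,1,2
0,2,1,0
3,1,2,3
2,3,1,0
step 3: 3,3,2,0
2,0,3,3
2,1,1,2
0,3,1,0
3,1,2,3
2,3,1,0
step 4: 3,3,2,0
2,0,3,3
2,2,1,2
1,0,2,0
3,2,2,3
2,3,1,0
step 5: 3,3,2,0
2,0,3,3
2,2,1,2
1,1,2,0
3,2,2,3
2,3,1,0
step 6: 3,3,2,0
2,0,3,3
2,2,1,2
1,2,2,0
3,2,2,3
2,3,1,0
step 7: 3,3,2,0
2,0,3,3
2,2,1,2
1,3,2,0
3,2,2,3
2,3,1,0
step 8: 3,3,2,0
2,0,3,3
2,3,1,2
2,0,3,0
3,3,2,3
2,3,1,0
step 9: 3,3,2,0
2,0,3,3
2,3,1,2
2,1,3,0
3,3,2,3
2,3,1,0
step 10: 3,3,2,0
2,0,3,3
2,3,1,2
2,2,3,0
3,3,2,3
2,3,1,0
step 11: 3,3,2,0
2,0,3,3
2,3,1,2
2,3,3,0
3,3,2,3
2,3,1,0
step 12: 3,3,2,0
3,1,3,3
0,2,3,2
2,1,2,2
3,0,2,0
0,2,3,1
step 13: 3,3,2,0
3,1,3,3
0,2,3,2
2,2,2,2
3,0,2,0
0,2,3,1
step 14: 3,3,2,0
3,1,3,3
0,2,3,2
2,3,2,2
3,0,2,0
0,2,3,1
step 15: 3,3,2,0
3,1,3,3
0,3,3,2
3,0,3,2
3,1,2,0
0,2,3,1

0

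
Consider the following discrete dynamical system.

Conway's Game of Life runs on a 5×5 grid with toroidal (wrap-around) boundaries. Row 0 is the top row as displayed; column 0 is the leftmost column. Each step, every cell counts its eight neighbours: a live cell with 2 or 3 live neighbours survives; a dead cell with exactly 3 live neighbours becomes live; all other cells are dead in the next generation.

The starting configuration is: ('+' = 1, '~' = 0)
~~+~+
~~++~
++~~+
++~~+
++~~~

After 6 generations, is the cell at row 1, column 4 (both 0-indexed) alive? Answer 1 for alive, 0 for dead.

0

[0] ~~+~+
~~++~
++~~+
++~~+
++~~~
[1] +~+~+
~~+~~
~~~~~
~~+~~
~~++~
[2] ~~+~+
~+~+~
~~~~~
~~++~
~~+~+
[3] +++~+
~~++~
~~~+~
~~++~
~++~+
[4] ~~~~+
+~~~~
~~~~+
~+~~+
~~~~+
[5] +~~~+
+~~~+
~~~~+
~~~++
~~~++
[6] ~~~~~
~~~+~
~~~~~
+~~~~
~~~~~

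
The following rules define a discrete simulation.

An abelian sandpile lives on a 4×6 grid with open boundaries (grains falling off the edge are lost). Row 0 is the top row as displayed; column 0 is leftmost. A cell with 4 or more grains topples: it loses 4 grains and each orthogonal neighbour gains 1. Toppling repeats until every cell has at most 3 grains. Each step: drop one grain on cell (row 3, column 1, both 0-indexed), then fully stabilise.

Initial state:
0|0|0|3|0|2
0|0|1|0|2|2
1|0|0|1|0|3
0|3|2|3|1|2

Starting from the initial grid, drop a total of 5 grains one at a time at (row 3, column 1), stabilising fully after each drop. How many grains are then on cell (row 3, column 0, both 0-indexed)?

2

k=0  0|0|0|3|0|2
0|0|1|0|2|2
1|0|0|1|0|3
0|3|2|3|1|2
k=1  0|0|0|3|0|2
0|0|1|0|2|2
1|1|0|1|0|3
1|0|3|3|1|2
k=2  0|0|0|3|0|2
0|0|1|0|2|2
1|1|0|1|0|3
1|1|3|3|1|2
k=3  0|0|0|3|0|2
0|0|1|0|2|2
1|1|0|1|0|3
1|2|3|3|1|2
k=4  0|0|0|3|0|2
0|0|1|0|2|2
1|1|0|1|0|3
1|3|3|3|1|2
k=5  0|0|0|3|0|2
0|0|1|0|2|2
1|2|1|2|0|3
2|1|1|0|2|2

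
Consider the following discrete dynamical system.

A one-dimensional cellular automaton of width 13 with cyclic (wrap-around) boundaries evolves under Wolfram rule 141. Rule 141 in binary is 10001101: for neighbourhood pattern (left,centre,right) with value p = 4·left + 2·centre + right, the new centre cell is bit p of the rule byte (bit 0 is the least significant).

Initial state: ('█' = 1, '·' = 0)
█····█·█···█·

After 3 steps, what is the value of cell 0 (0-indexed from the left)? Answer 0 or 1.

0) █····█·█···█·
1) █·██·█·█·█·█·
2) █·█··█·█·█·█·
3) █·█··█·█·█·█·

1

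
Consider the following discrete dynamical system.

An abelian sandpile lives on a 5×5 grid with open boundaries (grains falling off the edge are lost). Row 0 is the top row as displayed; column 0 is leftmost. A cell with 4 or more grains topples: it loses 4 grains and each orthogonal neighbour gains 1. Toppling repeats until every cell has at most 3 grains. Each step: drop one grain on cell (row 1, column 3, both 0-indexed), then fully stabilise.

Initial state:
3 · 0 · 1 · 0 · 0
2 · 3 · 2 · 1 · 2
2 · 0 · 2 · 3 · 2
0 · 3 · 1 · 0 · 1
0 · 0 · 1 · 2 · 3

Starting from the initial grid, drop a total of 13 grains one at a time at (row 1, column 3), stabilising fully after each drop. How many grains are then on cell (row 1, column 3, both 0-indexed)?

1

[0] 3 · 0 · 1 · 0 · 0
2 · 3 · 2 · 1 · 2
2 · 0 · 2 · 3 · 2
0 · 3 · 1 · 0 · 1
0 · 0 · 1 · 2 · 3
[1] 3 · 0 · 1 · 0 · 0
2 · 3 · 2 · 2 · 2
2 · 0 · 2 · 3 · 2
0 · 3 · 1 · 0 · 1
0 · 0 · 1 · 2 · 3
[2] 3 · 0 · 1 · 0 · 0
2 · 3 · 2 · 3 · 2
2 · 0 · 2 · 3 · 2
0 · 3 · 1 · 0 · 1
0 · 0 · 1 · 2 · 3
[3] 3 · 0 · 1 · 1 · 0
2 · 3 · 3 · 1 · 3
2 · 0 · 3 · 0 · 3
0 · 3 · 1 · 1 · 1
0 · 0 · 1 · 2 · 3
[4] 3 · 0 · 1 · 1 · 0
2 · 3 · 3 · 2 · 3
2 · 0 · 3 · 0 · 3
0 · 3 · 1 · 1 · 1
0 · 0 · 1 · 2 · 3
[5] 3 · 0 · 1 · 1 · 0
2 · 3 · 3 · 3 · 3
2 · 0 · 3 · 0 · 3
0 · 3 · 1 · 1 · 1
0 · 0 · 1 · 2 · 3
[6] 3 · 1 · 2 · 2 · 1
3 · 0 · 2 · 2 · 1
2 · 2 · 0 · 3 · 0
0 · 3 · 2 · 1 · 2
0 · 0 · 1 · 2 · 3
[7] 3 · 1 · 2 · 2 · 1
3 · 0 · 2 · 3 · 1
2 · 2 · 0 · 3 · 0
0 · 3 · 2 · 1 · 2
0 · 0 · 1 · 2 · 3
[8] 3 · 1 · 2 · 3 · 1
3 · 0 · 3 · 1 · 2
2 · 2 · 1 · 0 · 1
0 · 3 · 2 · 2 · 2
0 · 0 · 1 · 2 · 3
[9] 3 · 1 · 2 · 3 · 1
3 · 0 · 3 · 2 · 2
2 · 2 · 1 · 0 · 1
0 · 3 · 2 · 2 · 2
0 · 0 · 1 · 2 · 3
[10] 3 · 1 · 2 · 3 · 1
3 · 0 · 3 · 3 · 2
2 · 2 · 1 · 0 · 1
0 · 3 · 2 · 2 · 2
0 · 0 · 1 · 2 · 3
[11] 3 · 2 · 0 · 1 · 2
3 · 1 · 1 · 2 · 3
2 · 2 · 2 · 1 · 1
0 · 3 · 2 · 2 · 2
0 · 0 · 1 · 2 · 3
[12] 3 · 2 · 0 · 1 · 2
3 · 1 · 1 · 3 · 3
2 · 2 · 2 · 1 · 1
0 · 3 · 2 · 2 · 2
0 · 0 · 1 · 2 · 3
[13] 3 · 2 · 0 · 2 · 3
3 · 1 · 2 · 1 · 0
2 · 2 · 2 · 2 · 2
0 · 3 · 2 · 2 · 2
0 · 0 · 1 · 2 · 3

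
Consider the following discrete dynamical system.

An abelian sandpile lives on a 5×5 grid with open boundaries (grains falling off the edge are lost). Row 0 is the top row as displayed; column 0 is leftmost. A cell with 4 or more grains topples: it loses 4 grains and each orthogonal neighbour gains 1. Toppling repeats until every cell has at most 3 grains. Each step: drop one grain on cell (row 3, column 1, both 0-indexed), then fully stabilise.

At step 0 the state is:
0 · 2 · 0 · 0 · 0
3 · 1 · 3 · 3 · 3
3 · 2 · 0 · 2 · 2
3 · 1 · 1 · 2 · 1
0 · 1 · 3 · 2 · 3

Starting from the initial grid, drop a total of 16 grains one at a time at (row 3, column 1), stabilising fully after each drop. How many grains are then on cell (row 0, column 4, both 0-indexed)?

1

t=0: 0 · 2 · 0 · 0 · 0
3 · 1 · 3 · 3 · 3
3 · 2 · 0 · 2 · 2
3 · 1 · 1 · 2 · 1
0 · 1 · 3 · 2 · 3
t=1: 0 · 2 · 0 · 0 · 0
3 · 1 · 3 · 3 · 3
3 · 2 · 0 · 2 · 2
3 · 2 · 1 · 2 · 1
0 · 1 · 3 · 2 · 3
t=2: 0 · 2 · 0 · 0 · 0
3 · 1 · 3 · 3 · 3
3 · 2 · 0 · 2 · 2
3 · 3 · 1 · 2 · 1
0 · 1 · 3 · 2 · 3
t=3: 1 · 2 · 0 · 0 · 0
0 · 3 · 3 · 3 · 3
2 · 0 · 1 · 2 · 2
1 · 2 · 2 · 2 · 1
1 · 2 · 3 · 2 · 3
t=4: 1 · 2 · 0 · 0 · 0
0 · 3 · 3 · 3 · 3
2 · 0 · 1 · 2 · 2
1 · 3 · 2 · 2 · 1
1 · 2 · 3 · 2 · 3
t=5: 1 · 2 · 0 · 0 · 0
0 · 3 · 3 · 3 · 3
2 · 1 · 1 · 2 · 2
2 · 0 · 3 · 2 · 1
1 · 3 · 3 · 2 · 3
t=6: 1 · 2 · 0 · 0 · 0
0 · 3 · 3 · 3 · 3
2 · 1 · 1 · 2 · 2
2 · 1 · 3 · 2 · 1
1 · 3 · 3 · 2 · 3
t=7: 1 · 2 · 0 · 0 · 0
0 · 3 · 3 · 3 · 3
2 · 1 · 1 · 2 · 2
2 · 2 · 3 · 2 · 1
1 · 3 · 3 · 2 · 3
t=8: 1 · 2 · 0 · 0 · 0
0 · 3 · 3 · 3 · 3
2 · 1 · 1 · 2 · 2
2 · 3 · 3 · 2 · 1
1 · 3 · 3 · 2 · 3
t=9: 1 · 2 · 0 · 0 · 0
0 · 3 · 3 · 3 · 3
2 · 2 · 2 · 2 · 2
3 · 2 · 1 · 3 · 1
2 · 1 · 1 · 3 · 3
t=10: 1 · 2 · 0 · 0 · 0
0 · 3 · 3 · 3 · 3
2 · 2 · 2 · 2 · 2
3 · 3 · 1 · 3 · 1
2 · 1 · 1 · 3 · 3
t=11: 1 · 2 · 0 · 0 · 0
0 · 3 · 3 · 3 · 3
3 · 3 · 2 · 2 · 2
0 · 1 · 2 · 3 · 1
3 · 2 · 1 · 3 · 3
t=12: 1 · 2 · 0 · 0 · 0
0 · 3 · 3 · 3 · 3
3 · 3 · 2 · 2 · 2
0 · 2 · 2 · 3 · 1
3 · 2 · 1 · 3 · 3
t=13: 1 · 2 · 0 · 0 · 0
0 · 3 · 3 · 3 · 3
3 · 3 · 2 · 2 · 2
0 · 3 · 2 · 3 · 1
3 · 2 · 1 · 3 · 3
t=14: 1 · 3 · 1 · 1 · 1
2 · 1 · 2 · 2 · 1
0 · 3 · 2 · 2 · 1
2 · 2 · 1 · 3 · 0
3 · 3 · 3 · 1 · 1
t=15: 1 · 3 · 1 · 1 · 1
2 · 1 · 2 · 2 · 1
0 · 3 · 2 · 2 · 1
2 · 3 · 1 · 3 · 0
3 · 3 · 3 · 1 · 1
t=16: 1 · 3 · 1 · 1 · 1
2 · 2 · 2 · 2 · 1
2 · 0 · 3 · 2 · 1
0 · 3 · 3 · 3 · 0
1 · 2 · 0 · 2 · 1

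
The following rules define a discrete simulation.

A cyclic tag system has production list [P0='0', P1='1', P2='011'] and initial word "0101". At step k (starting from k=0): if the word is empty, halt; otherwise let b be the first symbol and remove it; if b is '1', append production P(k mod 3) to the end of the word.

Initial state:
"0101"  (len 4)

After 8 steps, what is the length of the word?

k=0  "0101"  (len 4)
k=1  "101"  (len 3)
k=2  "011"  (len 3)
k=3  "11"  (len 2)
k=4  "10"  (len 2)
k=5  "01"  (len 2)
k=6  "1"  (len 1)
k=7  "0"  (len 1)
k=8  (halted — word empty)

0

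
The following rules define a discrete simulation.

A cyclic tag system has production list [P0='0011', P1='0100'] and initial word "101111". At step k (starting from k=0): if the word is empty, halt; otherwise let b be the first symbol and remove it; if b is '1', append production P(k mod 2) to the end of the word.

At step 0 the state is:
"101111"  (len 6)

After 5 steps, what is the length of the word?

17

step 0: "101111"  (len 6)
step 1: "011110011"  (len 9)
step 2: "11110011"  (len 8)
step 3: "11100110011"  (len 11)
step 4: "11001100110100"  (len 14)
step 5: "10011001101000011"  (len 17)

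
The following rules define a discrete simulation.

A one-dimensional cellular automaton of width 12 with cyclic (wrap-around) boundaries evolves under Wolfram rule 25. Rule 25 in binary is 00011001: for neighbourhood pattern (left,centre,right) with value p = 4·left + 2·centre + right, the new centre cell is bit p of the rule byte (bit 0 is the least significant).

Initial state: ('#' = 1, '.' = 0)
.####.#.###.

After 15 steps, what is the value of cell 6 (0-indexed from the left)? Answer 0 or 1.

0

k=0  .####.#.###.
k=1  .#......#..#
k=2  ..#####..#..
k=3  #.#....#..##
k=4  ...###..#.#.
k=5  ##.#..#....#
k=6  ....#..###.#
k=7  ###..#.#....
k=8  #..#....###.
k=9  .#..###.#...
k=10  ..#.#....###
k=11  #....###.#..
k=12  .###.#....#.
k=13  .#....###..#
k=14  ..###.#..#..
k=15  #.#....#..##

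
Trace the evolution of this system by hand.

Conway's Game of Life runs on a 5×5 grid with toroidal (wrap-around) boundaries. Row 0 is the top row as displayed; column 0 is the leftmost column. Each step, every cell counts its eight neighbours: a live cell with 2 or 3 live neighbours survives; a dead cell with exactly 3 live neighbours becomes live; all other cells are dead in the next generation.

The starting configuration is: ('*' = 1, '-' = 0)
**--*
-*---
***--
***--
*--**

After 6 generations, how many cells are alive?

8

t=0: **--*
-*---
***--
***--
*--**
t=1: -***-
----*
-----
-----
---*-
t=2: --***
--**-
-----
-----
---*-
t=3: ----*
--*-*
-----
-----
--***
t=4: *-*-*
---*-
-----
---*-
---**
t=5: *-*--
---**
-----
---**
*-*--
t=6: *-*--
---**
-----
---**
*-*--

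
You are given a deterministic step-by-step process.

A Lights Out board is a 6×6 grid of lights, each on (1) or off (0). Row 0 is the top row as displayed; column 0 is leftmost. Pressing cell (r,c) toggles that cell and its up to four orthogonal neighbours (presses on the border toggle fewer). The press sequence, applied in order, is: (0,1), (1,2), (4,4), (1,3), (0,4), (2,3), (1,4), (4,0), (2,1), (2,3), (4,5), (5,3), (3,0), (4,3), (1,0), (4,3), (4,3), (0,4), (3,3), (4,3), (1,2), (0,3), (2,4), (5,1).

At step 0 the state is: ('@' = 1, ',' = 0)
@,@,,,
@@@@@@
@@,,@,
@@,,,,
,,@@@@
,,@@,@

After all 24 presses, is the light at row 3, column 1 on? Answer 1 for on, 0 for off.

gen 0: @,@,,,
@@@@@@
@@,,@,
@@,,,,
,,@@@@
,,@@,@
gen 1: ,@,,,,
@,@@@@
@@,,@,
@@,,,,
,,@@@@
,,@@,@
gen 2: ,@@,,,
@@,,@@
@@@,@,
@@,,,,
,,@@@@
,,@@,@
gen 3: ,@@,,,
@@,,@@
@@@,@,
@@,,@,
,,@,,,
,,@@@@
gen 4: ,@@@,,
@@@@,@
@@@@@,
@@,,@,
,,@,,,
,,@@@@
gen 5: ,@@,@@
@@@@@@
@@@@@,
@@,,@,
,,@,,,
,,@@@@
gen 6: ,@@,@@
@@@,@@
@@,,,,
@@,@@,
,,@,,,
,,@@@@
gen 7: ,@@,,@
@@@@,,
@@,,@,
@@,@@,
,,@,,,
,,@@@@
gen 8: ,@@,,@
@@@@,,
@@,,@,
,@,@@,
@@@,,,
@,@@@@
gen 9: ,@@,,@
@,@@,,
,,@,@,
,,,@@,
@@@,,,
@,@@@@
gen 10: ,@@,,@
@,@,,,
,,,@,,
,,,,@,
@@@,,,
@,@@@@
gen 11: ,@@,,@
@,@,,,
,,,@,,
,,,,@@
@@@,@@
@,@@@,
gen 12: ,@@,,@
@,@,,,
,,,@,,
,,,,@@
@@@@@@
@,,,,,
gen 13: ,@@,,@
@,@,,,
@,,@,,
@@,,@@
,@@@@@
@,,,,,
gen 14: ,@@,,@
@,@,,,
@,,@,,
@@,@@@
,@,,,@
@,,@,,
gen 15: @@@,,@
,@@,,,
,,,@,,
@@,@@@
,@,,,@
@,,@,,
gen 16: @@@,,@
,@@,,,
,,,@,,
@@,,@@
,@@@@@
@,,,,,
gen 17: @@@,,@
,@@,,,
,,,@,,
@@,@@@
,@,,,@
@,,@,,
gen 18: @@@@@,
,@@,@,
,,,@,,
@@,@@@
,@,,,@
@,,@,,
gen 19: @@@@@,
,@@,@,
,,,,,,
@@@,,@
,@,@,@
@,,@,,
gen 20: @@@@@,
,@@,@,
,,,,,,
@@@@,@
,@@,@@
@,,,,,
gen 21: @@,@@,
,,,@@,
,,@,,,
@@@@,@
,@@,@@
@,,,,,
gen 22: @@@,,,
,,,,@,
,,@,,,
@@@@,@
,@@,@@
@,,,,,
gen 23: @@@,,,
,,,,,,
,,@@@@
@@@@@@
,@@,@@
@,,,,,
gen 24: @@@,,,
,,,,,,
,,@@@@
@@@@@@
,,@,@@
,@@,,,

1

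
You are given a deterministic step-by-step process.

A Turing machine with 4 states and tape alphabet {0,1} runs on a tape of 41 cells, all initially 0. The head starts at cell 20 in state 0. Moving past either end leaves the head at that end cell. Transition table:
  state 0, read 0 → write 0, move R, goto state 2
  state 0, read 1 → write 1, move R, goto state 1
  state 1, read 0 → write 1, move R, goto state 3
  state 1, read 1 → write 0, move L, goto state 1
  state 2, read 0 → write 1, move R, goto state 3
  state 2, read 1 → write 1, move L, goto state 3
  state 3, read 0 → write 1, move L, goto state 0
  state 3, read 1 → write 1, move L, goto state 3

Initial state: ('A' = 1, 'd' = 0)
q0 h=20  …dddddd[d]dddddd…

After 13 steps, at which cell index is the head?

19

[0] q0 h=20  …dddddd[d]dddddd…
[1] q2 h=21  …dddddd[d]dddddd…
[2] q3 h=22  …dddddA[d]dddddd…
[3] q0 h=21  …dddddd[A]Addddd…
[4] q1 h=22  …dddddA[A]dddddd…
[5] q1 h=21  …dddddd[A]dddddd…
[6] q1 h=20  …dddddd[d]dddddd…
[7] q3 h=21  …dddddA[d]dddddd…
[8] q0 h=20  …dddddd[A]Addddd…
[9] q1 h=21  …dddddA[A]dddddd…
[10] q1 h=20  …dddddd[A]dddddd…
[11] q1 h=19  …dddddd[d]dddddd…
[12] q3 h=20  …dddddA[d]dddddd…
[13] q0 h=19  …dddddd[A]Addddd…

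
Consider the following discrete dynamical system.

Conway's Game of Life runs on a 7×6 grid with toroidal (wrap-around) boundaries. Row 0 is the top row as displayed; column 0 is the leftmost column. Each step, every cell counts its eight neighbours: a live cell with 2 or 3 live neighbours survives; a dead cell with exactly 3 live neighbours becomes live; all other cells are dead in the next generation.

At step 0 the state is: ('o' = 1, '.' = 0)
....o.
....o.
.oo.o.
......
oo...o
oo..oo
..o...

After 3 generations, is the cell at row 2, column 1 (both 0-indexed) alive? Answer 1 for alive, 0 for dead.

0

0) ....o.
....o.
.oo.o.
......
oo...o
oo..oo
..o...
1) ...o..
....oo
...o..
..o..o
.o..o.
..o.o.
oo.oo.
2) o.oo..
...oo.
...o.o
..ooo.
.oo.oo
o.o.o.
.o..oo
3) ooo...
.....o
.....o
oo....
o.....
..o...
....o.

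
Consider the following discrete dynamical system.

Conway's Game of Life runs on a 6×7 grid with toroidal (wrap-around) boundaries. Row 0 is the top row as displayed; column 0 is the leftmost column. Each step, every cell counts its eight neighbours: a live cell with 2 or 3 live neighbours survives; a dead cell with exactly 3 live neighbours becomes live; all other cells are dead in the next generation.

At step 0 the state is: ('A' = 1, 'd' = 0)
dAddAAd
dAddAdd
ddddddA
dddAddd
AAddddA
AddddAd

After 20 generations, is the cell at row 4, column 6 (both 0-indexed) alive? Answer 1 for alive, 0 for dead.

1

step 0: dAddAAd
dAddAdd
ddddddA
dddAddd
AAddddA
AddddAd
step 1: AAddAAA
AdddAdd
ddddddd
ddddddA
AAddddA
ddddAAd
step 2: AAdAddd
AAddAdd
ddddddd
ddddddA
AdddddA
ddddAdd
step 3: AAAAAdd
AAAdddd
Adddddd
AdddddA
AddddAA
dAddddA
step 4: dddAddA
ddddddA
ddddddd
dAdddAd
dAdddAd
dddAAdd
step 5: dddAAAd
ddddddd
ddddddd
ddddddd
ddAddAd
ddAAAAd
step 6: ddAddAd
ddddAdd
ddddddd
ddddddd
ddAddAd
ddAdddA
step 7: dddAdAd
ddddddd
ddddddd
ddddddd
ddddddd
dAAAdAA
step 8: dddAdAA
ddddddd
ddddddd
ddddddd
ddAdddd
ddAAdAA
step 9: ddAAdAA
ddddddd
ddddddd
ddddddd
ddAAddd
ddAAdAA
step 10: ddAAdAA
ddddddd
ddddddd
ddddddd
ddAAAdd
dAdddAA
step 11: AdAdAAA
ddddddd
ddddddd
dddAddd
ddAAAAd
AAddddA
step 12: dddddAd
dddddAA
ddddddd
ddAAddd
AAAAAAA
ddddddd
step 13: dddddAA
dddddAA
ddddddd
AddddAA
AAddAAA
AAAAddd
step 14: dAAdAAd
dddddAA
Adddddd
dAddAdd
dddAAdd
ddAAddd
step 15: dAAdAAA
AAddAAA
AddddAA
dddAAdd
ddddAdd
dAdddAd
step 16: ddAAddd
ddAAddd
dAdAddd
dddAAdA
dddAAAd
AAAAddA
step 17: AdddAdd
dAddAdd
ddddddd
ddddddd
dAddddd
AAdddAA
step 18: ddddAdd
ddddddd
ddddddd
ddddddd
dAddddA
dAdddAA
step 19: dddddAd
ddddddd
ddddddd
ddddddd
dddddAA
dddddAA
step 20: dddddAA
ddddddd
ddddddd
ddddddd
dddddAA
ddddAdd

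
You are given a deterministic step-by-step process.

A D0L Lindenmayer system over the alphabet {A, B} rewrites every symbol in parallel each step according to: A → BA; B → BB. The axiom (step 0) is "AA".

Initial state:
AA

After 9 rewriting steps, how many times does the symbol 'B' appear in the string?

gen 0: AA
gen 1: BABA
gen 2: BBBABBBA
gen 3: BBBBBBBABBBBBBBA
gen 4: BBBBBBBBBBBBBBBABBBBBBBBBBBBBBBA
gen 5: BBBBBBBBBBBBBBBBBBBBBBBBBBBBBBBABBBBBBBBBBBBBBBBBBBBBBBBBBBBBBBA
gen 6: BBBBBBBBBBBBBBBBBBBBBBBBBBBBBBBBBBBBBBBBBBBBBBBBBBBBBBBBBB…BBBBBBBBBBBBBBBBBBBBBBBBBBBBBBBBBBBBBBBBBBBBBBBBBBBBBBBBBA  (len 128)
gen 7: BBBBBBBBBBBBBBBBBBBBBBBBBBBBBBBBBBBBBBBBBBBBBBBBBBBBBBBBBB…BBBBBBBBBBBBBBBBBBBBBBBBBBBBBBBBBBBBBBBBBBBBBBBBBBBBBBBBBA  (len 256)
gen 8: BBBBBBBBBBBBBBBBBBBBBBBBBBBBBBBBBBBBBBBBBBBBBBBBBBBBBBBBBB…BBBBBBBBBBBBBBBBBBBBBBBBBBBBBBBBBBBBBBBBBBBBBBBBBBBBBBBBBA  (len 512)
gen 9: BBBBBBBBBBBBBBBBBBBBBBBBBBBBBBBBBBBBBBBBBBBBBBBBBBBBBBBBBB…BBBBBBBBBBBBBBBBBBBBBBBBBBBBBBBBBBBBBBBBBBBBBBBBBBBBBBBBBA  (len 1024)

1022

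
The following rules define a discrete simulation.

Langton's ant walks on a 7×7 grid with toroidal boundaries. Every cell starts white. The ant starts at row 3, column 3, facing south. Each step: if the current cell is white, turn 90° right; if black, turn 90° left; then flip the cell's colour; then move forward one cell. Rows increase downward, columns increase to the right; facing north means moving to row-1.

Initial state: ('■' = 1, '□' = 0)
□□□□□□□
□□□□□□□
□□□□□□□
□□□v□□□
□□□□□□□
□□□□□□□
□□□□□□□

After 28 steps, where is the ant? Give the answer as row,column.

gen 0: □□□□□□□
□□□□□□□
□□□□□□□
□□□v□□□
□□□□□□□
□□□□□□□
□□□□□□□
gen 1: □□□□□□□
□□□□□□□
□□□□□□□
□□<■□□□
□□□□□□□
□□□□□□□
□□□□□□□
gen 2: □□□□□□□
□□□□□□□
□□^□□□□
□□■■□□□
□□□□□□□
□□□□□□□
□□□□□□□
gen 3: □□□□□□□
□□□□□□□
□□■>□□□
□□■■□□□
□□□□□□□
□□□□□□□
□□□□□□□
gen 4: □□□□□□□
□□□□□□□
□□■■□□□
□□■v□□□
□□□□□□□
□□□□□□□
□□□□□□□
gen 5: □□□□□□□
□□□□□□□
□□■■□□□
□□■□>□□
□□□□□□□
□□□□□□□
□□□□□□□
gen 6: □□□□□□□
□□□□□□□
□□■■□□□
□□■□■□□
□□□□v□□
□□□□□□□
□□□□□□□
gen 7: □□□□□□□
□□□□□□□
□□■■□□□
□□■□■□□
□□□<■□□
□□□□□□□
□□□□□□□
gen 8: □□□□□□□
□□□□□□□
□□■■□□□
□□■^■□□
□□□■■□□
□□□□□□□
□□□□□□□
gen 9: □□□□□□□
□□□□□□□
□□■■□□□
□□■■>□□
□□□■■□□
□□□□□□□
□□□□□□□
gen 10: □□□□□□□
□□□□□□□
□□■■^□□
□□■■□□□
□□□■■□□
□□□□□□□
□□□□□□□
gen 11: □□□□□□□
□□□□□□□
□□■■■>□
□□■■□□□
□□□■■□□
□□□□□□□
□□□□□□□
gen 12: □□□□□□□
□□□□□□□
□□■■■■□
□□■■□v□
□□□■■□□
□□□□□□□
□□□□□□□
gen 13: □□□□□□□
□□□□□□□
□□■■■■□
□□■■<■□
□□□■■□□
□□□□□□□
□□□□□□□
gen 14: □□□□□□□
□□□□□□□
□□■■^■□
□□■■■■□
□□□■■□□
□□□□□□□
□□□□□□□
gen 15: □□□□□□□
□□□□□□□
□□■<□■□
□□■■■■□
□□□■■□□
□□□□□□□
□□□□□□□
gen 16: □□□□□□□
□□□□□□□
□□■□□■□
□□■v■■□
□□□■■□□
□□□□□□□
□□□□□□□
gen 17: □□□□□□□
□□□□□□□
□□■□□■□
□□■□>■□
□□□■■□□
□□□□□□□
□□□□□□□
gen 18: □□□□□□□
□□□□□□□
□□■□^■□
□□■□□■□
□□□■■□□
□□□□□□□
□□□□□□□
gen 19: □□□□□□□
□□□□□□□
□□■□■>□
□□■□□■□
□□□■■□□
□□□□□□□
□□□□□□□
gen 20: □□□□□□□
□□□□□^□
□□■□■□□
□□■□□■□
□□□■■□□
□□□□□□□
□□□□□□□
gen 21: □□□□□□□
□□□□□■>
□□■□■□□
□□■□□■□
□□□■■□□
□□□□□□□
□□□□□□□
gen 22: □□□□□□□
□□□□□■■
□□■□■□v
□□■□□■□
□□□■■□□
□□□□□□□
□□□□□□□
gen 23: □□□□□□□
□□□□□■■
□□■□■<■
□□■□□■□
□□□■■□□
□□□□□□□
□□□□□□□
gen 24: □□□□□□□
□□□□□^■
□□■□■■■
□□■□□■□
□□□■■□□
□□□□□□□
□□□□□□□
gen 25: □□□□□□□
□□□□<□■
□□■□■■■
□□■□□■□
□□□■■□□
□□□□□□□
□□□□□□□
gen 26: □□□□^□□
□□□□■□■
□□■□■■■
□□■□□■□
□□□■■□□
□□□□□□□
□□□□□□□
gen 27: □□□□■>□
□□□□■□■
□□■□■■■
□□■□□■□
□□□■■□□
□□□□□□□
□□□□□□□
gen 28: □□□□■■□
□□□□■v■
□□■□■■■
□□■□□■□
□□□■■□□
□□□□□□□
□□□□□□□

1,5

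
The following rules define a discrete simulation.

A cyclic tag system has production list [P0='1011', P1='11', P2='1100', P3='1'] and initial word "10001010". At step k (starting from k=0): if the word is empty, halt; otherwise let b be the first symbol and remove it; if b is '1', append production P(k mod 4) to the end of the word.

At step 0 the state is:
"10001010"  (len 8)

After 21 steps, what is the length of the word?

0) "10001010"  (len 8)
1) "00010101011"  (len 11)
2) "0010101011"  (len 10)
3) "010101011"  (len 9)
4) "10101011"  (len 8)
5) "01010111011"  (len 11)
6) "1010111011"  (len 10)
7) "0101110111100"  (len 13)
8) "101110111100"  (len 12)
9) "011101111001011"  (len 15)
10) "11101111001011"  (len 14)
11) "11011110010111100"  (len 17)
12) "10111100101111001"  (len 17)
13) "01111001011110011011"  (len 20)
14) "1111001011110011011"  (len 19)
15) "1110010111100110111100"  (len 22)
16) "1100101111001101111001"  (len 22)
17) "1001011110011011110011011"  (len 25)
18) "00101111001101111001101111"  (len 26)
19) "0101111001101111001101111"  (len 25)
20) "101111001101111001101111"  (len 24)
21) "011110011011110011011111011"  (len 27)

27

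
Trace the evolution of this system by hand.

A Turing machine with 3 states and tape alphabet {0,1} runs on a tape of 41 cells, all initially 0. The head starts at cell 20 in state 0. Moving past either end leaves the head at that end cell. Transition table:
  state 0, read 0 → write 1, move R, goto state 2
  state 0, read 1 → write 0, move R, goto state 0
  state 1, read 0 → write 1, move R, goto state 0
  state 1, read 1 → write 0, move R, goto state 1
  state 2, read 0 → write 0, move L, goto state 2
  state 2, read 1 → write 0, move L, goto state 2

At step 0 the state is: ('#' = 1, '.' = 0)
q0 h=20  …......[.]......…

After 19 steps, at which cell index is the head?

t=0: q0 h=20  …......[.]......…
t=1: q2 h=21  ….....#[.]......…
t=2: q2 h=20  …......[#]......…
t=3: q2 h=19  …......[.]......…
t=4: q2 h=18  …......[.]......…
t=5: q2 h=17  …......[.]......…
t=6: q2 h=16  …......[.]......…
t=7: q2 h=15  …......[.]......…
t=8: q2 h=14  …......[.]......…
t=9: q2 h=13  …......[.]......…
t=10: q2 h=12  …......[.]......…
t=11: q2 h=11  …......[.]......…
t=12: q2 h=10  …......[.]......…
t=13: q2 h= 9  …......[.]......…
t=14: q2 h= 8  …......[.]......…
t=15: q2 h= 7  …......[.]......…
t=16: q2 h= 6  |......[.]......…
t=17: q2 h= 5  |.....[.]......…
t=18: q2 h= 4  |....[.]......…
t=19: q2 h= 3  |...[.]......…

3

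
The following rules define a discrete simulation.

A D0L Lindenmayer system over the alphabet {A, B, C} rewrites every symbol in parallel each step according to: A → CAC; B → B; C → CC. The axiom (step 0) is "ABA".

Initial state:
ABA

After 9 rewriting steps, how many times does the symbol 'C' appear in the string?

t=0: ABA
t=1: CACBCAC
t=2: CCCACCCBCCCACCC
t=3: CCCCCCCACCCCCCCBCCCCCCCACCCCCCC
t=4: CCCCCCCCCCCCCCCACCCCCCCCCCCCCCCBCCCCCCCCCCCCCCCACCCCCCCCCCCCCCC
t=5: CCCCCCCCCCCCCCCCCCCCCCCCCCCCCCCACCCCCCCCCCCCCCCCCCCCCCCCCC…CCCCCCCCCCCCCCCCCCCCCCCCCCACCCCCCCCCCCCCCCCCCCCCCCCCCCCCCC  (len 127)
t=6: CCCCCCCCCCCCCCCCCCCCCCCCCCCCCCCCCCCCCCCCCCCCCCCCCCCCCCCCCC…CCCCCCCCCCCCCCCCCCCCCCCCCCCCCCCCCCCCCCCCCCCCCCCCCCCCCCCCCC  (len 255)
t=7: CCCCCCCCCCCCCCCCCCCCCCCCCCCCCCCCCCCCCCCCCCCCCCCCCCCCCCCCCC…CCCCCCCCCCCCCCCCCCCCCCCCCCCCCCCCCCCCCCCCCCCCCCCCCCCCCCCCCC  (len 511)
t=8: CCCCCCCCCCCCCCCCCCCCCCCCCCCCCCCCCCCCCCCCCCCCCCCCCCCCCCCCCC…CCCCCCCCCCCCCCCCCCCCCCCCCCCCCCCCCCCCCCCCCCCCCCCCCCCCCCCCCC  (len 1023)
t=9: CCCCCCCCCCCCCCCCCCCCCCCCCCCCCCCCCCCCCCCCCCCCCCCCCCCCCCCCCC…CCCCCCCCCCCCCCCCCCCCCCCCCCCCCCCCCCCCCCCCCCCCCCCCCCCCCCCCCC  (len 2047)

2044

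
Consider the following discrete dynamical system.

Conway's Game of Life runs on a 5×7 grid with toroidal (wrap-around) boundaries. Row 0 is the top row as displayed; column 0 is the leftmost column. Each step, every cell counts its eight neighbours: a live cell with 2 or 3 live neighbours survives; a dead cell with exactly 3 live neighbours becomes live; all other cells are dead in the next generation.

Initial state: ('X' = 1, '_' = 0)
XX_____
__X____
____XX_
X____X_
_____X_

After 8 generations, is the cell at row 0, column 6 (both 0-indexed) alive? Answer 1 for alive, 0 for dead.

step 0: XX_____
__X____
____XX_
X____X_
_____X_
step 1: _X_____
_X_____
____XXX
_____X_
XX_____
step 2: _XX____
X____X_
____XXX
X___XX_
XX_____
step 3: __X___X
XX__XX_
X______
XX__X__
X_X___X
step 4: __XX___
XX___X_
____XX_
_______
__XX_XX
step 5: X__X_X_
_XXX_XX
____XXX
___X__X
__XXX__
step 6: X____X_
_XXX___
_______
__X___X
__X__XX
step 7: X__XXX_
_XX____
_X_X___
_____XX
XX___X_
step 8: X__XXX_
XX_____
XX_____
_XX_XXX
XX_____

0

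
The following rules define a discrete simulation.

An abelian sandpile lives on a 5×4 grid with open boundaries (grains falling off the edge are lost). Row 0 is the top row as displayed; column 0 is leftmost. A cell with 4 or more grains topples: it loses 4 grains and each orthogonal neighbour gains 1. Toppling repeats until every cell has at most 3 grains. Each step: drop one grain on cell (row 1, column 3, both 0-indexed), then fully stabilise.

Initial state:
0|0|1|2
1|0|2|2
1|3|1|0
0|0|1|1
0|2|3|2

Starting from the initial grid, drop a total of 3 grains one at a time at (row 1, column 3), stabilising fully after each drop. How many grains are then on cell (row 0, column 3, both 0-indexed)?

3

gen 0: 0|0|1|2
1|0|2|2
1|3|1|0
0|0|1|1
0|2|3|2
gen 1: 0|0|1|2
1|0|2|3
1|3|1|0
0|0|1|1
0|2|3|2
gen 2: 0|0|1|3
1|0|3|0
1|3|1|1
0|0|1|1
0|2|3|2
gen 3: 0|0|1|3
1|0|3|1
1|3|1|1
0|0|1|1
0|2|3|2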